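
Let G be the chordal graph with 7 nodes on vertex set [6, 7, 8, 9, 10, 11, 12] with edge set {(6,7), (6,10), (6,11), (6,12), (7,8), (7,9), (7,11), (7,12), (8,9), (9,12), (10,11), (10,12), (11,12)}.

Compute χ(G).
χ(G) = 4

Clique number ω(G) = 4 (lower bound: χ ≥ ω).
The clique on [6, 10, 11, 12] has size 4, forcing χ ≥ 4, and the coloring below uses 4 colors, so χ(G) = 4.
A valid 4-coloring: color 1: [7, 10]; color 2: [8, 12]; color 3: [9, 11]; color 4: [6].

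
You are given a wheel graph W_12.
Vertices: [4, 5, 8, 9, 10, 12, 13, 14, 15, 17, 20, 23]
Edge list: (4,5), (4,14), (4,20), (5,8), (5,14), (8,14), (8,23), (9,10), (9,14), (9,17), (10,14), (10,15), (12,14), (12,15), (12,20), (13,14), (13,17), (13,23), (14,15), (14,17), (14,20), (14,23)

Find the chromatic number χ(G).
Clique number ω(G) = 3 (lower bound: χ ≥ ω).
Odd cycle [17, 9, 10, 15, 12, 20, 4, 5, 8, 23, 13] needs 3 colors (χ ≥ 3).
Vertex 14 is adjacent to every vertex of [4, 5, 8, 9, 10, 12, 13, 15, 17, 20, 23], which already need 3 colors among themselves, so 14 needs a new color (χ ≥ 4).
The coloring below uses 4 colors, so χ(G) = 4.
A valid 4-coloring: color 1: [14]; color 2: [4, 10, 12, 17, 23]; color 3: [5, 9, 13, 15, 20]; color 4: [8].

χ(G) = 4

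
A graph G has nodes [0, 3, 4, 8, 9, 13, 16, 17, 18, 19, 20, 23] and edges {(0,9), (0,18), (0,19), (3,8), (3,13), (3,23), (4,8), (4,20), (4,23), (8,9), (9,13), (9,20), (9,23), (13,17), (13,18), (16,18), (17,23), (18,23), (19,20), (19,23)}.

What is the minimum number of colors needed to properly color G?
χ(G) = 2

Clique number ω(G) = 2 (lower bound: χ ≥ ω).
The graph is bipartite (no odd cycle), so 2 colors suffice: χ(G) = 2.
A valid 2-coloring: color 1: [0, 8, 13, 16, 20, 23]; color 2: [3, 4, 9, 17, 18, 19].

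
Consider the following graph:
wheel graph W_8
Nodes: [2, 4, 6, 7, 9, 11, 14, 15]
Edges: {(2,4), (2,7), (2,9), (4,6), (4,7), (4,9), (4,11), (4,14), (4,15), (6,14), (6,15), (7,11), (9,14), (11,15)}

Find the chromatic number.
Clique number ω(G) = 3 (lower bound: χ ≥ ω).
Odd cycle [11, 15, 6, 14, 9, 2, 7] needs 3 colors (χ ≥ 3).
Vertex 4 is adjacent to every vertex of [2, 6, 7, 9, 11, 14, 15], which already need 3 colors among themselves, so 4 needs a new color (χ ≥ 4).
The coloring below uses 4 colors, so χ(G) = 4.
A valid 4-coloring: color 1: [4]; color 2: [2, 6, 11]; color 3: [7, 14, 15]; color 4: [9].

χ(G) = 4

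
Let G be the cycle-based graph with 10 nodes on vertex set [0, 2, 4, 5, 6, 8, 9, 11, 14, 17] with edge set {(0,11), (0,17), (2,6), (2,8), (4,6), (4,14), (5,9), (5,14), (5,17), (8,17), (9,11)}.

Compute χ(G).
Clique number ω(G) = 2 (lower bound: χ ≥ ω).
Odd cycle [17, 8, 2, 6, 4, 14, 5] needs 3 colors (χ ≥ 3).
The coloring below uses 3 colors, so χ(G) = 3.
A valid 3-coloring: color 1: [5, 6, 8, 11]; color 2: [2, 9, 14, 17]; color 3: [0, 4].

χ(G) = 3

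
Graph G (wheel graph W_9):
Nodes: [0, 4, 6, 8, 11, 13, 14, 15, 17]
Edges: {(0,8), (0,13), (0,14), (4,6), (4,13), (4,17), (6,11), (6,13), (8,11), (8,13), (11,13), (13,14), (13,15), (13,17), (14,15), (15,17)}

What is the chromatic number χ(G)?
Clique number ω(G) = 3 (lower bound: χ ≥ ω).
The clique on [0, 8, 13] has size 3, forcing χ ≥ 3, and the coloring below uses 3 colors, so χ(G) = 3.
A valid 3-coloring: color 1: [13]; color 2: [6, 8, 14, 17]; color 3: [0, 4, 11, 15].

χ(G) = 3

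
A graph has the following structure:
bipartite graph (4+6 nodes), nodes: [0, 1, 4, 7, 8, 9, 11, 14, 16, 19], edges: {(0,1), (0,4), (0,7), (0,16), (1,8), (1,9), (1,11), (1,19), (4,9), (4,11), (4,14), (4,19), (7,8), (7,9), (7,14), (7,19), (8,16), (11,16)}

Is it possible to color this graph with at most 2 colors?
Yes, G is 2-colorable

A valid 2-coloring: color 1: [1, 4, 7, 16]; color 2: [0, 8, 9, 11, 14, 19].
(χ(G) = 2 ≤ 2.)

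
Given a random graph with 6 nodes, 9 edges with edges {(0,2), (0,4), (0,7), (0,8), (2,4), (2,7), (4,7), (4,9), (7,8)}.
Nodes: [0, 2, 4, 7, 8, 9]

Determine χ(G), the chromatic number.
χ(G) = 4

Clique number ω(G) = 4 (lower bound: χ ≥ ω).
The clique on [0, 2, 4, 7] has size 4, forcing χ ≥ 4, and the coloring below uses 4 colors, so χ(G) = 4.
A valid 4-coloring: color 1: [0, 9]; color 2: [4, 8]; color 3: [7]; color 4: [2].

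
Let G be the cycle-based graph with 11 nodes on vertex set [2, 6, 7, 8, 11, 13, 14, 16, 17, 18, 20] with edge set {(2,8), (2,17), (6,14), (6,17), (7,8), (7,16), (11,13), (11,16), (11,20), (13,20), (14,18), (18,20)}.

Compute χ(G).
χ(G) = 3

Clique number ω(G) = 3 (lower bound: χ ≥ ω).
The clique on [11, 13, 20] has size 3, forcing χ ≥ 3, and the coloring below uses 3 colors, so χ(G) = 3.
A valid 3-coloring: color 1: [2, 6, 7, 11, 18]; color 2: [8, 14, 16, 17, 20]; color 3: [13].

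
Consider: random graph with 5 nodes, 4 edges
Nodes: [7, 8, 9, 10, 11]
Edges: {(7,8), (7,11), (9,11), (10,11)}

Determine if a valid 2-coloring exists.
A valid 2-coloring: color 1: [8, 11]; color 2: [7, 9, 10].
(χ(G) = 2 ≤ 2.)

Yes, G is 2-colorable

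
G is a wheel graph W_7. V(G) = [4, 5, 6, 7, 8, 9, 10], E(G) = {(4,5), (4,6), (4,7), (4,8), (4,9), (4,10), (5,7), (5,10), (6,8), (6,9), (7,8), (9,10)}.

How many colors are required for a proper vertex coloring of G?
Clique number ω(G) = 3 (lower bound: χ ≥ ω).
The clique on [4, 6, 8] has size 3, forcing χ ≥ 3, and the coloring below uses 3 colors, so χ(G) = 3.
A valid 3-coloring: color 1: [4]; color 2: [5, 8, 9]; color 3: [6, 7, 10].

χ(G) = 3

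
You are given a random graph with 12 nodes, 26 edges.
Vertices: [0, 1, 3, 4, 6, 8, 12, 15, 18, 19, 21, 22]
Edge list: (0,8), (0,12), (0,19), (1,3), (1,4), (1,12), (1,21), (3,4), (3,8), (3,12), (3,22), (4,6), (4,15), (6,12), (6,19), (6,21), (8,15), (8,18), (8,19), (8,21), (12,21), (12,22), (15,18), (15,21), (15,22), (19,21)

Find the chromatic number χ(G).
χ(G) = 4

Clique number ω(G) = 3 (lower bound: χ ≥ ω).
Suppose a proper 3-coloring c exists. The clique [0, 8, 19] takes 3 distinct colors; by symmetry let c(0) = 1, c(8) = 2, c(19) = 3.
- Vertex 21: neighbors [8, 19] already have colors [2, 3] ⇒ c(21) = 1.
- Vertex 15: neighbors [21, 8] already have colors [1, 2] ⇒ c(15) = 3.
- Vertex 6: neighbors [21, 19] already have colors [1, 3] ⇒ c(6) = 2.
- Vertex 12: neighbors [0, 6] already have colors [1, 2] ⇒ c(12) = 3.
- Vertex 3: neighbors [8, 12] already have colors [2, 3] ⇒ c(3) = 1.
- Vertex 4: neighbors [3, 6, 15] already have colors [1, 2, 3] — all 3 colors blocked. Contradiction.
The forced assignments end in a contradiction, so G has no proper 3-coloring (χ ≥ 4).
The coloring below uses 4 colors, so χ(G) = 4.
A valid 4-coloring: color 1: [0, 3, 18, 21]; color 2: [1, 6, 8, 22]; color 3: [12, 15, 19]; color 4: [4].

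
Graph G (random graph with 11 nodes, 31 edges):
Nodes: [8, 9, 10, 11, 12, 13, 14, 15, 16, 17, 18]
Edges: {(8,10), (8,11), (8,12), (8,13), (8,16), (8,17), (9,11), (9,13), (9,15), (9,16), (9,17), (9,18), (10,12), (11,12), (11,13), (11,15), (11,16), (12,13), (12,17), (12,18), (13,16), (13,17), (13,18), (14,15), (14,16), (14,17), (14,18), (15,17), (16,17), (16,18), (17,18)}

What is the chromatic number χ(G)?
χ(G) = 5

Clique number ω(G) = 5 (lower bound: χ ≥ ω).
The clique on [9, 13, 16, 17, 18] has size 5, forcing χ ≥ 5, and the coloring below uses 5 colors, so χ(G) = 5.
A valid 5-coloring: color 1: [10, 11, 17]; color 2: [12, 15, 16]; color 3: [13, 14]; color 4: [8, 18]; color 5: [9].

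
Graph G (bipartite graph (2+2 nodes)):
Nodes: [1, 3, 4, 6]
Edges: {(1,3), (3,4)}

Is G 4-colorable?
A valid 4-coloring: color 1: [3, 6]; color 2: [1, 4].
(χ(G) = 2 ≤ 4.)

Yes, G is 4-colorable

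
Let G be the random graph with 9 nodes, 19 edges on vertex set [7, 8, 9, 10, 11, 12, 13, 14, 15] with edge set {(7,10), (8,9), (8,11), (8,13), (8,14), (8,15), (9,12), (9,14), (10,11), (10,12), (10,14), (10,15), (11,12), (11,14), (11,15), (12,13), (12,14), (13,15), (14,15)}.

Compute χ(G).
χ(G) = 4

Clique number ω(G) = 4 (lower bound: χ ≥ ω).
The clique on [8, 11, 14, 15] has size 4, forcing χ ≥ 4, and the coloring below uses 4 colors, so χ(G) = 4.
A valid 4-coloring: color 1: [7, 13, 14]; color 2: [9, 11]; color 3: [8, 10]; color 4: [12, 15].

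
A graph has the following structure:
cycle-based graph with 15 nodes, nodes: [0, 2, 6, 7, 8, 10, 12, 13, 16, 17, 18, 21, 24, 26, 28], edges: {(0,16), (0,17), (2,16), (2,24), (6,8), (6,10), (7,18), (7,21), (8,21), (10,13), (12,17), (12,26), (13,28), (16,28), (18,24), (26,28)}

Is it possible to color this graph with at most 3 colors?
A valid 3-coloring: color 1: [0, 2, 10, 12, 18, 21, 28]; color 2: [6, 7, 13, 16, 17, 24, 26]; color 3: [8].
(χ(G) = 3 ≤ 3.)

Yes, G is 3-colorable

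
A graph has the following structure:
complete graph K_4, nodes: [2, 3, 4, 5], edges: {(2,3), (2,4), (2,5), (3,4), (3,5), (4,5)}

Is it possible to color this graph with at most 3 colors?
The clique on vertices [2, 3, 4, 5] has size 4 > 3, so it alone needs 4 colors.

No, G is not 3-colorable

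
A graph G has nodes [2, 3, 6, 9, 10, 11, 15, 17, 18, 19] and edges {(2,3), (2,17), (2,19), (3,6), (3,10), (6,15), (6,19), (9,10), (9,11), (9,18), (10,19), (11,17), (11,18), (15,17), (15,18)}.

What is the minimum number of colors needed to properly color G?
Clique number ω(G) = 3 (lower bound: χ ≥ ω).
The clique on [9, 11, 18] has size 3, forcing χ ≥ 3, and the coloring below uses 3 colors, so χ(G) = 3.
A valid 3-coloring: color 1: [2, 10, 11, 15]; color 2: [3, 17, 18, 19]; color 3: [6, 9].

χ(G) = 3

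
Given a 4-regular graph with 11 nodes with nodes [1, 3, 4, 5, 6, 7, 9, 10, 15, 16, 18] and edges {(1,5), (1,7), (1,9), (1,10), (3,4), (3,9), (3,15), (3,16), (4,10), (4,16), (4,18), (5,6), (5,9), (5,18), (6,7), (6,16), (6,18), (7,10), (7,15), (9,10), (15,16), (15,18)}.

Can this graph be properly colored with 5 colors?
Yes, G is 5-colorable

A valid 5-coloring: color 1: [4, 6, 9, 15]; color 2: [3, 5, 10]; color 3: [1, 16, 18]; color 4: [7].
(χ(G) = 3 ≤ 5.)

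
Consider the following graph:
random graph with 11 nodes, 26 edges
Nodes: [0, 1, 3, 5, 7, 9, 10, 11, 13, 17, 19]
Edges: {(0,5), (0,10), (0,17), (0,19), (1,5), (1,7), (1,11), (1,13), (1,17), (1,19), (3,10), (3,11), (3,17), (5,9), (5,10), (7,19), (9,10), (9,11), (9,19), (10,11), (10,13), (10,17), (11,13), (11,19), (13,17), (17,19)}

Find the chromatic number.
χ(G) = 4

Clique number ω(G) = 3 (lower bound: χ ≥ ω).
Odd cycle [19, 9, 10, 13, 1] needs 3 colors (χ ≥ 3).
Vertex 11 is adjacent to every vertex of [1, 9, 10, 13, 19], which already need 3 colors among themselves, so 11 needs a new color (χ ≥ 4).
The coloring below uses 4 colors, so χ(G) = 4.
A valid 4-coloring: color 1: [1, 10]; color 2: [0, 7, 11]; color 3: [3, 5, 13, 19]; color 4: [9, 17].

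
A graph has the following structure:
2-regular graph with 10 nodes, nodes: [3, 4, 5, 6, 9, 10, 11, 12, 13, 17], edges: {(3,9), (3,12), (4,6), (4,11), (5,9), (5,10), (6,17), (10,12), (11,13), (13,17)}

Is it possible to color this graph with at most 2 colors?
No, G is not 2-colorable

Odd cycle [3, 12, 10, 5, 9] needs 3 colors (χ ≥ 3).
Hence χ(G) ≥ 3 > 2, so no proper 2-coloring exists.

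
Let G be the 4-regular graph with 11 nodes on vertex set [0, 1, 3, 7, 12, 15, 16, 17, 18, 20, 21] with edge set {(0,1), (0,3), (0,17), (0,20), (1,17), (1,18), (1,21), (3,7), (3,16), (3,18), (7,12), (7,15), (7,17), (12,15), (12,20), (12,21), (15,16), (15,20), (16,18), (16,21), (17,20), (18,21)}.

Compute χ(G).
Clique number ω(G) = 3 (lower bound: χ ≥ ω).
The clique on [0, 1, 17] has size 3, forcing χ ≥ 3, and the coloring below uses 3 colors, so χ(G) = 3.
A valid 3-coloring: color 1: [3, 15, 17, 21]; color 2: [0, 12, 18]; color 3: [1, 7, 16, 20].

χ(G) = 3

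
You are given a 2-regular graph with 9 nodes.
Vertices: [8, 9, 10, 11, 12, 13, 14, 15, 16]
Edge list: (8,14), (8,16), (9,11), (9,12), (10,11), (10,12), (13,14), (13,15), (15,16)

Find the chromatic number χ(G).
χ(G) = 3

Clique number ω(G) = 2 (lower bound: χ ≥ ω).
Odd cycle [14, 13, 15, 16, 8] needs 3 colors (χ ≥ 3).
The coloring below uses 3 colors, so χ(G) = 3.
A valid 3-coloring: color 1: [9, 10, 13, 16]; color 2: [11, 12, 14, 15]; color 3: [8].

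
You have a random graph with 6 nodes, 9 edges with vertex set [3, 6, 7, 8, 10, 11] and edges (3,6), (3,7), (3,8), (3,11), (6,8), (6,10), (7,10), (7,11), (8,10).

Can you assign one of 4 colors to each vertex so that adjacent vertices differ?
A valid 4-coloring: color 1: [3, 10]; color 2: [6, 11]; color 3: [7, 8].
(χ(G) = 3 ≤ 4.)

Yes, G is 4-colorable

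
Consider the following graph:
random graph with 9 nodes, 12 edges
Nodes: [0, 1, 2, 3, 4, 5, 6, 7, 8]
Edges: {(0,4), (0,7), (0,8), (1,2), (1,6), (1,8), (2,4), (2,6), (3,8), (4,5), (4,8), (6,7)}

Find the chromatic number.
χ(G) = 3

Clique number ω(G) = 3 (lower bound: χ ≥ ω).
The clique on [1, 2, 6] has size 3, forcing χ ≥ 3, and the coloring below uses 3 colors, so χ(G) = 3.
A valid 3-coloring: color 1: [1, 3, 4, 7]; color 2: [5, 6, 8]; color 3: [0, 2].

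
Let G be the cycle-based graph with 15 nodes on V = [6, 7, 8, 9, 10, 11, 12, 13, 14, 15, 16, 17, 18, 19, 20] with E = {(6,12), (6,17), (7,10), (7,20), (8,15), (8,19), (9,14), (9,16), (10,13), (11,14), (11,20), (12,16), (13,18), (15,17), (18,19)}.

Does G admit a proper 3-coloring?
A valid 3-coloring: color 1: [8, 9, 10, 11, 12, 17, 18]; color 2: [6, 13, 14, 15, 16, 19, 20]; color 3: [7].
(χ(G) = 3 ≤ 3.)

Yes, G is 3-colorable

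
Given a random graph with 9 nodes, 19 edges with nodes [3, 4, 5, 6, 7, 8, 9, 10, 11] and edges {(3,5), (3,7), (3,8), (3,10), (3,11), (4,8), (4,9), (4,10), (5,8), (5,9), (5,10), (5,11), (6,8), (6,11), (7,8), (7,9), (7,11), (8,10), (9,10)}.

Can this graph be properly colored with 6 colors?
Yes, G is 6-colorable

A valid 6-coloring: color 1: [8, 9, 11]; color 2: [6, 7, 10]; color 3: [3, 4]; color 4: [5].
(χ(G) = 4 ≤ 6.)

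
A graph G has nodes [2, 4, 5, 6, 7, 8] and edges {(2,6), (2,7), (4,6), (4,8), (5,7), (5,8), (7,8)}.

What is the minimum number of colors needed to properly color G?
χ(G) = 3

Clique number ω(G) = 3 (lower bound: χ ≥ ω).
The clique on [5, 7, 8] has size 3, forcing χ ≥ 3, and the coloring below uses 3 colors, so χ(G) = 3.
A valid 3-coloring: color 1: [6, 7]; color 2: [2, 8]; color 3: [4, 5].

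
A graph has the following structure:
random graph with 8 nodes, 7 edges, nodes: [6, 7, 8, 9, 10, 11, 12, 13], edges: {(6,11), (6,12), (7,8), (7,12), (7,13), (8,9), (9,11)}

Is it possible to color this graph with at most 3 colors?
A valid 3-coloring: color 1: [6, 7, 9, 10]; color 2: [8, 11, 12, 13].
(χ(G) = 2 ≤ 3.)

Yes, G is 3-colorable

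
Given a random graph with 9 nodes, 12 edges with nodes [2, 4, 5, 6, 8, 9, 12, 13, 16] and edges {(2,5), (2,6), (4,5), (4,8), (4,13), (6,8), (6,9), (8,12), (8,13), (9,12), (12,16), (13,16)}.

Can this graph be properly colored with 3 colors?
Yes, G is 3-colorable

A valid 3-coloring: color 1: [2, 8, 9, 16]; color 2: [5, 6, 12, 13]; color 3: [4].
(χ(G) = 3 ≤ 3.)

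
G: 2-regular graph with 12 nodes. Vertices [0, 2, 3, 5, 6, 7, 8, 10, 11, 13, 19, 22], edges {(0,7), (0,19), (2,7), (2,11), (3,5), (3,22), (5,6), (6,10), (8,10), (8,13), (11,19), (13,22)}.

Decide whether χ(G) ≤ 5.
A valid 5-coloring: color 1: [0, 2, 5, 8, 22]; color 2: [3, 7, 10, 13, 19]; color 3: [6, 11].
(χ(G) = 3 ≤ 5.)

Yes, G is 5-colorable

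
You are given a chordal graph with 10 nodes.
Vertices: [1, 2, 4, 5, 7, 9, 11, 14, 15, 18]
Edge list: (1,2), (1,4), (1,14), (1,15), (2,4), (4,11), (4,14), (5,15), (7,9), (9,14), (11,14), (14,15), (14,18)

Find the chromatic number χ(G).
Clique number ω(G) = 3 (lower bound: χ ≥ ω).
The clique on [1, 2, 4] has size 3, forcing χ ≥ 3, and the coloring below uses 3 colors, so χ(G) = 3.
A valid 3-coloring: color 1: [2, 5, 7, 14]; color 2: [4, 9, 15, 18]; color 3: [1, 11].

χ(G) = 3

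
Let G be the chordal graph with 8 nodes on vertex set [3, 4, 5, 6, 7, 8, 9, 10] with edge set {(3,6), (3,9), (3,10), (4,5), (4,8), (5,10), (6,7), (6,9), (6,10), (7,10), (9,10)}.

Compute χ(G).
Clique number ω(G) = 4 (lower bound: χ ≥ ω).
The clique on [3, 6, 9, 10] has size 4, forcing χ ≥ 4, and the coloring below uses 4 colors, so χ(G) = 4.
A valid 4-coloring: color 1: [4, 10]; color 2: [5, 6, 8]; color 3: [3, 7]; color 4: [9].

χ(G) = 4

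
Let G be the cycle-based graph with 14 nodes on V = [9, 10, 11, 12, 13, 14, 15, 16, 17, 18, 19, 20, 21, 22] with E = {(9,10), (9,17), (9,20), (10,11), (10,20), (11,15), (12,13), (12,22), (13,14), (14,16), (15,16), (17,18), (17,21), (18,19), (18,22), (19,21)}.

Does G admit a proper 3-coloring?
Yes, G is 3-colorable

A valid 3-coloring: color 1: [9, 12, 14, 15, 18, 21]; color 2: [10, 13, 16, 17, 19, 22]; color 3: [11, 20].
(χ(G) = 3 ≤ 3.)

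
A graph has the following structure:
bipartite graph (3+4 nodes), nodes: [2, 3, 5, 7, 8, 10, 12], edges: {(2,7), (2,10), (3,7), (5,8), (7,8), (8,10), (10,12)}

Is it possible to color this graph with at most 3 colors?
Yes, G is 3-colorable

A valid 3-coloring: color 1: [5, 7, 10]; color 2: [2, 3, 8, 12].
(χ(G) = 2 ≤ 3.)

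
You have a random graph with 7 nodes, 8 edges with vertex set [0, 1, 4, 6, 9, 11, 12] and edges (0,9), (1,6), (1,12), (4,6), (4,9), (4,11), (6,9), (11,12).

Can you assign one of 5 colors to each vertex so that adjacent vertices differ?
Yes, G is 5-colorable

A valid 5-coloring: color 1: [1, 9, 11]; color 2: [0, 4, 12]; color 3: [6].
(χ(G) = 3 ≤ 5.)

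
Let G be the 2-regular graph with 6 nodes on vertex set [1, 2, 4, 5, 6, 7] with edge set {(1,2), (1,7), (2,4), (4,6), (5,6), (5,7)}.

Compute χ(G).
χ(G) = 2

Clique number ω(G) = 2 (lower bound: χ ≥ ω).
The graph is bipartite (no odd cycle), so 2 colors suffice: χ(G) = 2.
A valid 2-coloring: color 1: [1, 4, 5]; color 2: [2, 6, 7].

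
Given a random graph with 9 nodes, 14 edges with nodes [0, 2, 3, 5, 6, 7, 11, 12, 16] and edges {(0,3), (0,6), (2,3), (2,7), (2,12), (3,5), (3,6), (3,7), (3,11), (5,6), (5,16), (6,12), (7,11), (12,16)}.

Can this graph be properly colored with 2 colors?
No, G is not 2-colorable

The clique on vertices [2, 3, 7] has size 3 > 2, so it alone needs 3 colors.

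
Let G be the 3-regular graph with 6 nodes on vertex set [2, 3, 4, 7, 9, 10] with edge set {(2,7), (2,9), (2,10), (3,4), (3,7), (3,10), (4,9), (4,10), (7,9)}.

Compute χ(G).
χ(G) = 3

Clique number ω(G) = 3 (lower bound: χ ≥ ω).
The clique on [2, 7, 9] has size 3, forcing χ ≥ 3, and the coloring below uses 3 colors, so χ(G) = 3.
A valid 3-coloring: color 1: [9, 10]; color 2: [4, 7]; color 3: [2, 3].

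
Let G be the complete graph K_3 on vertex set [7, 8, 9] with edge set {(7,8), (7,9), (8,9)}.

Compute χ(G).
χ(G) = 3

Clique number ω(G) = 3 (lower bound: χ ≥ ω).
The clique on [7, 8, 9] has size 3, forcing χ ≥ 3, and the coloring below uses 3 colors, so χ(G) = 3.
A valid 3-coloring: color 1: [7]; color 2: [8]; color 3: [9].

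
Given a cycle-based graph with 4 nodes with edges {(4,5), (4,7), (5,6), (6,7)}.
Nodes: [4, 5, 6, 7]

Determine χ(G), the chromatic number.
χ(G) = 2

Clique number ω(G) = 2 (lower bound: χ ≥ ω).
The graph is bipartite (no odd cycle), so 2 colors suffice: χ(G) = 2.
A valid 2-coloring: color 1: [5, 7]; color 2: [4, 6].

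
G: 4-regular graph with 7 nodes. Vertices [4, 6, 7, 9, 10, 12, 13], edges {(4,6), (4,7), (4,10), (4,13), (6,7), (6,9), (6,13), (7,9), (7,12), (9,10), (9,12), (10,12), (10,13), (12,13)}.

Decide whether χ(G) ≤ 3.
Suppose a proper 3-coloring c exists. The clique [4, 6, 7] takes 3 distinct colors; by symmetry let c(4) = 1, c(6) = 2, c(7) = 3.
- Vertex 9: neighbors [6, 7] already have colors [2, 3] ⇒ c(9) = 1.
- Vertex 12: neighbors [9, 7] already have colors [1, 3] ⇒ c(12) = 2.
- Vertex 10: neighbors [4, 12] already have colors [1, 2] ⇒ c(10) = 3.
- Vertex 13: neighbors [4, 6, 10] already have colors [1, 2, 3] — all 3 colors blocked. Contradiction.
The forced assignments end in a contradiction, so G has no proper 3-coloring (χ ≥ 4).

No, G is not 3-colorable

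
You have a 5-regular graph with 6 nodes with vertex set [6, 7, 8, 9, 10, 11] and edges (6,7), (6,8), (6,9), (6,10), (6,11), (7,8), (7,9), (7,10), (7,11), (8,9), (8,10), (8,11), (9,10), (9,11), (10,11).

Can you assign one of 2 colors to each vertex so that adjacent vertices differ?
No, G is not 2-colorable

The clique on vertices [6, 7, 8, 9, 10, 11] has size 6 > 2, so it alone needs 6 colors.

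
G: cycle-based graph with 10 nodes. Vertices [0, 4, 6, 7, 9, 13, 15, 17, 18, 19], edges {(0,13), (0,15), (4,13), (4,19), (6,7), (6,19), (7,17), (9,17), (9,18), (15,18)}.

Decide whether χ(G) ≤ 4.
A valid 4-coloring: color 1: [7, 9, 13, 15, 19]; color 2: [0, 4, 6, 17, 18].
(χ(G) = 2 ≤ 4.)

Yes, G is 4-colorable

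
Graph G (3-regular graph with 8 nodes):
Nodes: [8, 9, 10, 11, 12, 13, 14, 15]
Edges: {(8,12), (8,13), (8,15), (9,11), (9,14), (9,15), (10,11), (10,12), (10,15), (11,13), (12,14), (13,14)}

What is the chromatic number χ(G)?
χ(G) = 3

Clique number ω(G) = 2 (lower bound: χ ≥ ω).
Odd cycle [9, 14, 12, 8, 15] needs 3 colors (χ ≥ 3).
The coloring below uses 3 colors, so χ(G) = 3.
A valid 3-coloring: color 1: [8, 10, 14]; color 2: [11, 12, 15]; color 3: [9, 13].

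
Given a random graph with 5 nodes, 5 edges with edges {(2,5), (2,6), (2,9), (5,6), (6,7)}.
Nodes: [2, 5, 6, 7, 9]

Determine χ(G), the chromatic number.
Clique number ω(G) = 3 (lower bound: χ ≥ ω).
The clique on [2, 5, 6] has size 3, forcing χ ≥ 3, and the coloring below uses 3 colors, so χ(G) = 3.
A valid 3-coloring: color 1: [6, 9]; color 2: [2, 7]; color 3: [5].

χ(G) = 3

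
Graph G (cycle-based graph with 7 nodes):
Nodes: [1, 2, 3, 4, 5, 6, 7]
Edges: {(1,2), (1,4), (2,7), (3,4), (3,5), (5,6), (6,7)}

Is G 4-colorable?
Yes, G is 4-colorable

A valid 4-coloring: color 1: [1, 3, 7]; color 2: [2, 4, 6]; color 3: [5].
(χ(G) = 3 ≤ 4.)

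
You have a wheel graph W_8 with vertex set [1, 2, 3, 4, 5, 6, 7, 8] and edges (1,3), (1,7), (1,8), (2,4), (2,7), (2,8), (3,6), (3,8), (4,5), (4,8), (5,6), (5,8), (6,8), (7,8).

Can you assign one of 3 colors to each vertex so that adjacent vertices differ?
No, G is not 3-colorable

Odd cycle [1, 3, 6, 5, 4, 2, 7] needs 3 colors (χ ≥ 3).
Vertex 8 is adjacent to every vertex of [1, 2, 3, 4, 5, 6, 7], which already need 3 colors among themselves, so 8 needs a new color (χ ≥ 4).
Hence χ(G) ≥ 4 > 3, so no proper 3-coloring exists.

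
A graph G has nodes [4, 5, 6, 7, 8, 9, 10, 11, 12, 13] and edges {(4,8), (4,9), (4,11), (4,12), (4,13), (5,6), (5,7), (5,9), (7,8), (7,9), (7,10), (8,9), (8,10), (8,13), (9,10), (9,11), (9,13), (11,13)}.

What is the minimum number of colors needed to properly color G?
χ(G) = 4

Clique number ω(G) = 4 (lower bound: χ ≥ ω).
The clique on [7, 8, 9, 10] has size 4, forcing χ ≥ 4, and the coloring below uses 4 colors, so χ(G) = 4.
A valid 4-coloring: color 1: [6, 9, 12]; color 2: [5, 8, 11]; color 3: [4, 7]; color 4: [10, 13].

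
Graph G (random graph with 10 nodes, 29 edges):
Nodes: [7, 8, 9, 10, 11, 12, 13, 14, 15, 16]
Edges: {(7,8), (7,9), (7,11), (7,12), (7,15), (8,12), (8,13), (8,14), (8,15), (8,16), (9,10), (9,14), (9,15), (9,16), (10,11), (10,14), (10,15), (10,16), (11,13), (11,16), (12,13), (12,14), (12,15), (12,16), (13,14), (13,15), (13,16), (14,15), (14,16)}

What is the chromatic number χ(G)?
Clique number ω(G) = 5 (lower bound: χ ≥ ω).
The clique on [8, 12, 13, 14, 16] has size 5, forcing χ ≥ 5, and the coloring below uses 5 colors, so χ(G) = 5.
A valid 5-coloring: color 1: [15, 16]; color 2: [7, 14]; color 3: [8, 9, 11]; color 4: [10, 12]; color 5: [13].

χ(G) = 5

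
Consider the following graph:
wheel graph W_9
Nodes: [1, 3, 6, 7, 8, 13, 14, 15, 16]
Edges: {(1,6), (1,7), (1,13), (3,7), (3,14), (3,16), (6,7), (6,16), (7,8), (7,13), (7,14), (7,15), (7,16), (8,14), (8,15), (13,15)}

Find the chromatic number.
χ(G) = 3

Clique number ω(G) = 3 (lower bound: χ ≥ ω).
The clique on [1, 7, 13] has size 3, forcing χ ≥ 3, and the coloring below uses 3 colors, so χ(G) = 3.
A valid 3-coloring: color 1: [7]; color 2: [3, 6, 8, 13]; color 3: [1, 14, 15, 16].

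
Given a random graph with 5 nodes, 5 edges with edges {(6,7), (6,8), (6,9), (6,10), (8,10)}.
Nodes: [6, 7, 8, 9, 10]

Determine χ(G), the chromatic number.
Clique number ω(G) = 3 (lower bound: χ ≥ ω).
The clique on [6, 8, 10] has size 3, forcing χ ≥ 3, and the coloring below uses 3 colors, so χ(G) = 3.
A valid 3-coloring: color 1: [6]; color 2: [7, 8, 9]; color 3: [10].

χ(G) = 3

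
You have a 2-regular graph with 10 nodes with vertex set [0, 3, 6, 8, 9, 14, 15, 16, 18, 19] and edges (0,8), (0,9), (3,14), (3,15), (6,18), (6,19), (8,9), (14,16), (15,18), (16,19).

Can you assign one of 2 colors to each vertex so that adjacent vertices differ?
No, G is not 2-colorable

The clique on vertices [0, 8, 9] has size 3 > 2, so it alone needs 3 colors.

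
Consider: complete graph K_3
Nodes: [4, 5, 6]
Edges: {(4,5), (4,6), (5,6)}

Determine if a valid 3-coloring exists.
A valid 3-coloring: color 1: [6]; color 2: [5]; color 3: [4].
(χ(G) = 3 ≤ 3.)

Yes, G is 3-colorable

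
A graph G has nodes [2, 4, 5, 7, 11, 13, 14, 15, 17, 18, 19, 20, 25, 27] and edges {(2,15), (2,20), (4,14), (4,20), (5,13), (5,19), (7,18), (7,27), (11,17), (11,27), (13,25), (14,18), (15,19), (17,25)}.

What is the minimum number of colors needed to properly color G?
χ(G) = 2

Clique number ω(G) = 2 (lower bound: χ ≥ ω).
The graph is bipartite (no odd cycle), so 2 colors suffice: χ(G) = 2.
A valid 2-coloring: color 1: [2, 4, 13, 17, 18, 19, 27]; color 2: [5, 7, 11, 14, 15, 20, 25].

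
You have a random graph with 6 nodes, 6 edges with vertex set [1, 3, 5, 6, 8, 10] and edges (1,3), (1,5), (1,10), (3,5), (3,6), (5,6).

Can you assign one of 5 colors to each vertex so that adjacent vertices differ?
A valid 5-coloring: color 1: [3, 8, 10]; color 2: [1, 6]; color 3: [5].
(χ(G) = 3 ≤ 5.)

Yes, G is 5-colorable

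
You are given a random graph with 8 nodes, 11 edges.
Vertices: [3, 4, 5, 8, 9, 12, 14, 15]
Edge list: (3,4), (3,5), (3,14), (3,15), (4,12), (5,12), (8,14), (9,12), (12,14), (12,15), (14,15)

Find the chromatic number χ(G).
χ(G) = 3

Clique number ω(G) = 3 (lower bound: χ ≥ ω).
The clique on [3, 14, 15] has size 3, forcing χ ≥ 3, and the coloring below uses 3 colors, so χ(G) = 3.
A valid 3-coloring: color 1: [3, 8, 12]; color 2: [4, 5, 9, 14]; color 3: [15].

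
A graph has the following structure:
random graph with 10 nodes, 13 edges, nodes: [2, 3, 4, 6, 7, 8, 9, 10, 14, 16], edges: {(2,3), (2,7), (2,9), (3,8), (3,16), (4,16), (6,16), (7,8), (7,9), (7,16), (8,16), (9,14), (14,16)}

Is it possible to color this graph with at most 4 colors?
Yes, G is 4-colorable

A valid 4-coloring: color 1: [9, 10, 16]; color 2: [3, 4, 6, 7, 14]; color 3: [2, 8].
(χ(G) = 3 ≤ 4.)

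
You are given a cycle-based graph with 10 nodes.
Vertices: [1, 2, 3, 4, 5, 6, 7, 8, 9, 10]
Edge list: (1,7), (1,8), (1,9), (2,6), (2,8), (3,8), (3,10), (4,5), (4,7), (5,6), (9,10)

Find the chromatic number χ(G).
Clique number ω(G) = 2 (lower bound: χ ≥ ω).
Odd cycle [9, 10, 3, 8, 1] needs 3 colors (χ ≥ 3).
The coloring below uses 3 colors, so χ(G) = 3.
A valid 3-coloring: color 1: [1, 2, 4, 10]; color 2: [5, 7, 8, 9]; color 3: [3, 6].

χ(G) = 3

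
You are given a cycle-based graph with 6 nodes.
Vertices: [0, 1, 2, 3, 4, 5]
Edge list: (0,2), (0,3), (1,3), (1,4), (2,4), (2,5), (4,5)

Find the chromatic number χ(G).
Clique number ω(G) = 3 (lower bound: χ ≥ ω).
The clique on [2, 4, 5] has size 3, forcing χ ≥ 3, and the coloring below uses 3 colors, so χ(G) = 3.
A valid 3-coloring: color 1: [2, 3]; color 2: [0, 4]; color 3: [1, 5].

χ(G) = 3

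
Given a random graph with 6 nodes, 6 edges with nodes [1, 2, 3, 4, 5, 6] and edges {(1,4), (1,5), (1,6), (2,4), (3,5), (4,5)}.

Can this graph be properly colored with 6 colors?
Yes, G is 6-colorable

A valid 6-coloring: color 1: [3, 4, 6]; color 2: [1, 2]; color 3: [5].
(χ(G) = 3 ≤ 6.)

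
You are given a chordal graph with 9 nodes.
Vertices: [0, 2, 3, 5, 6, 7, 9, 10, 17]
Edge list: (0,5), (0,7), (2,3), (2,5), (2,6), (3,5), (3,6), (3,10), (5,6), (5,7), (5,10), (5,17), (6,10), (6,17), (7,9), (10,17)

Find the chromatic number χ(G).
χ(G) = 4

Clique number ω(G) = 4 (lower bound: χ ≥ ω).
The clique on [5, 6, 10, 17] has size 4, forcing χ ≥ 4, and the coloring below uses 4 colors, so χ(G) = 4.
A valid 4-coloring: color 1: [5, 9]; color 2: [6, 7]; color 3: [0, 3, 17]; color 4: [2, 10].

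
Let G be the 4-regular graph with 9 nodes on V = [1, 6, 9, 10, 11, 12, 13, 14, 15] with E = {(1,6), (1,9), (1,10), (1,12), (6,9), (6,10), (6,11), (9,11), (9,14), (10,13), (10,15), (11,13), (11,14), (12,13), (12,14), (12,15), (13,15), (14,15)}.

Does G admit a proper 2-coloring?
No, G is not 2-colorable

The clique on vertices [1, 6, 9] has size 3 > 2, so it alone needs 3 colors.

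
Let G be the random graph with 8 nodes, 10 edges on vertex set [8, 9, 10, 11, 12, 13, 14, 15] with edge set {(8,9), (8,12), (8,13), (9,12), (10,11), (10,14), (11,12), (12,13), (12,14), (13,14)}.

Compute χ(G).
Clique number ω(G) = 3 (lower bound: χ ≥ ω).
The clique on [8, 9, 12] has size 3, forcing χ ≥ 3, and the coloring below uses 3 colors, so χ(G) = 3.
A valid 3-coloring: color 1: [10, 12, 15]; color 2: [8, 11, 14]; color 3: [9, 13].

χ(G) = 3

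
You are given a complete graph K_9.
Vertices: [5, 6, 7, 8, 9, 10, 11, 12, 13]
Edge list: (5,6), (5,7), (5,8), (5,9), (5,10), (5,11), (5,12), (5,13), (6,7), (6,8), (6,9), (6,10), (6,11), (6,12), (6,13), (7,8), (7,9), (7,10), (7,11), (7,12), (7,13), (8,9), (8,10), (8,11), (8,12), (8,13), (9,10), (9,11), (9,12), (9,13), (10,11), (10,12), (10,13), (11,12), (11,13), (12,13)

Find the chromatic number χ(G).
χ(G) = 9

Clique number ω(G) = 9 (lower bound: χ ≥ ω).
The clique on [5, 6, 7, 8, 9, 10, 11, 12, 13] has size 9, forcing χ ≥ 9, and the coloring below uses 9 colors, so χ(G) = 9.
A valid 9-coloring: color 1: [7]; color 2: [11]; color 3: [6]; color 4: [10]; color 5: [5]; color 6: [9]; color 7: [8]; color 8: [13]; color 9: [12].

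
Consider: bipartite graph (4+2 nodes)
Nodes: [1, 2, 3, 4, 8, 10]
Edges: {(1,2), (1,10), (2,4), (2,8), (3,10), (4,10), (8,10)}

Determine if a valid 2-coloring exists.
A valid 2-coloring: color 1: [2, 10]; color 2: [1, 3, 4, 8].
(χ(G) = 2 ≤ 2.)

Yes, G is 2-colorable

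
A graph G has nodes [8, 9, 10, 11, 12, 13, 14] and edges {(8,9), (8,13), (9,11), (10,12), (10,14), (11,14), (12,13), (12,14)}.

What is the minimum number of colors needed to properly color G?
χ(G) = 3

Clique number ω(G) = 3 (lower bound: χ ≥ ω).
The clique on [10, 12, 14] has size 3, forcing χ ≥ 3, and the coloring below uses 3 colors, so χ(G) = 3.
A valid 3-coloring: color 1: [8, 11, 12]; color 2: [9, 13, 14]; color 3: [10].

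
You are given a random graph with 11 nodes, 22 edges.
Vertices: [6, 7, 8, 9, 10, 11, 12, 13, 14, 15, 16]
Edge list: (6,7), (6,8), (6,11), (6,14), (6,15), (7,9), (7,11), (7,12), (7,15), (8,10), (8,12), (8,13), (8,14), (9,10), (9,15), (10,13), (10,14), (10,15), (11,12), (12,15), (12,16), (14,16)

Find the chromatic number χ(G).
Clique number ω(G) = 3 (lower bound: χ ≥ ω).
Suppose a proper 3-coloring c exists. The clique [6, 7, 11] takes 3 distinct colors; by symmetry let c(6) = 1, c(7) = 2, c(11) = 3.
- Vertex 12: neighbors [7, 11] already have colors [2, 3] ⇒ c(12) = 1.
- Vertex 15: neighbors [6, 7] already have colors [1, 2] ⇒ c(15) = 3.
- Vertex 9: neighbors [7, 15] already have colors [2, 3] ⇒ c(9) = 1.
- Vertex 10: neighbors [9, 15] already have colors [1, 3] ⇒ c(10) = 2.
- Vertex 8: neighbors [6, 10] already have colors [1, 2] ⇒ c(8) = 3.
- Vertex 14: neighbors [6, 10, 8] already have colors [1, 2, 3] — all 3 colors blocked. Contradiction.
The forced assignments end in a contradiction, so G has no proper 3-coloring (χ ≥ 4).
The coloring below uses 4 colors, so χ(G) = 4.
A valid 4-coloring: color 1: [7, 8, 16]; color 2: [6, 10, 12]; color 3: [11, 13, 14, 15]; color 4: [9].

χ(G) = 4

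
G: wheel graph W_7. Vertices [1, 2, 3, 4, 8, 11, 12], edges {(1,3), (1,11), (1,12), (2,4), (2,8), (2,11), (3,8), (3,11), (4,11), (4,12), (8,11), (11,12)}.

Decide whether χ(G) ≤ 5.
Yes, G is 5-colorable

A valid 5-coloring: color 1: [11]; color 2: [2, 3, 12]; color 3: [1, 4, 8].
(χ(G) = 3 ≤ 5.)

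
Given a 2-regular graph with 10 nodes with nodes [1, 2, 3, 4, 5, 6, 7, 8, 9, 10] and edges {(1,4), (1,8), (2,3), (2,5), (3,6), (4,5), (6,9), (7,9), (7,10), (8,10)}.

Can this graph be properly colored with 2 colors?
A valid 2-coloring: color 1: [2, 4, 6, 7, 8]; color 2: [1, 3, 5, 9, 10].
(χ(G) = 2 ≤ 2.)

Yes, G is 2-colorable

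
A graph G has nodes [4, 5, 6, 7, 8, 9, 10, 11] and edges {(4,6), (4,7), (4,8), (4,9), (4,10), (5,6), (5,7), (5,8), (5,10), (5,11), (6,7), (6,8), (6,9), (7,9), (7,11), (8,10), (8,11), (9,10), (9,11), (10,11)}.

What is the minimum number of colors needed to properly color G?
Clique number ω(G) = 4 (lower bound: χ ≥ ω).
The clique on [5, 8, 10, 11] has size 4, forcing χ ≥ 4, and the coloring below uses 4 colors, so χ(G) = 4.
A valid 4-coloring: color 1: [7, 10]; color 2: [4, 5]; color 3: [8, 9]; color 4: [6, 11].

χ(G) = 4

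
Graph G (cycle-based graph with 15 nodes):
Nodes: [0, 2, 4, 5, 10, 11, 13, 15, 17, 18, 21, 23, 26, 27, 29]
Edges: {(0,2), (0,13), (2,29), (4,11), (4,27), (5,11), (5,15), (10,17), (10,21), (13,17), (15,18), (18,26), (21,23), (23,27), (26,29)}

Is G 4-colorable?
Yes, G is 4-colorable

A valid 4-coloring: color 1: [2, 4, 10, 13, 15, 23, 26]; color 2: [0, 11, 17, 18, 21, 27, 29]; color 3: [5].
(χ(G) = 3 ≤ 4.)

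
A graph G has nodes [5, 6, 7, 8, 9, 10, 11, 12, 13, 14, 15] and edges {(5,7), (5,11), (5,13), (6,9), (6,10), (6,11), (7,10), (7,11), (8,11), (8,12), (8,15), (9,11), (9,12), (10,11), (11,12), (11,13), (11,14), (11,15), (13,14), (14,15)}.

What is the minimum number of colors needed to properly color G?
χ(G) = 3

Clique number ω(G) = 3 (lower bound: χ ≥ ω).
The clique on [5, 11, 13] has size 3, forcing χ ≥ 3, and the coloring below uses 3 colors, so χ(G) = 3.
A valid 3-coloring: color 1: [11]; color 2: [6, 7, 12, 13, 15]; color 3: [5, 8, 9, 10, 14].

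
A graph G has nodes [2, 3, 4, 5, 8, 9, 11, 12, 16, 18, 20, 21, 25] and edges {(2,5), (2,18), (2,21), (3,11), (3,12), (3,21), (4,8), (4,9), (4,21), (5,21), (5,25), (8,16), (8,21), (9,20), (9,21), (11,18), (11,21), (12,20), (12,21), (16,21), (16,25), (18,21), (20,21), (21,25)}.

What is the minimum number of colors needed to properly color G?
χ(G) = 3

Clique number ω(G) = 3 (lower bound: χ ≥ ω).
The clique on [2, 18, 21] has size 3, forcing χ ≥ 3, and the coloring below uses 3 colors, so χ(G) = 3.
A valid 3-coloring: color 1: [21]; color 2: [3, 4, 5, 16, 18, 20]; color 3: [2, 8, 9, 11, 12, 25].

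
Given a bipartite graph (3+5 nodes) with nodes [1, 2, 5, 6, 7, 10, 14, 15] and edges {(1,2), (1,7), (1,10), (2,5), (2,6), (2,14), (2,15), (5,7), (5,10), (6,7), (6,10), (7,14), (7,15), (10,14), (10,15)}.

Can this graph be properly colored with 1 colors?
No, G is not 1-colorable

Edge (1,2) forces its endpoints to differ, so 1 color is not enough.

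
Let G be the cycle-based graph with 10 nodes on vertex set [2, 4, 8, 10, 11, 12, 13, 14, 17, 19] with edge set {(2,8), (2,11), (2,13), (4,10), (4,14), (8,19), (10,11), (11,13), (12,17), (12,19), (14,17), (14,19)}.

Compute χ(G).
χ(G) = 3

Clique number ω(G) = 3 (lower bound: χ ≥ ω).
The clique on [2, 11, 13] has size 3, forcing χ ≥ 3, and the coloring below uses 3 colors, so χ(G) = 3.
A valid 3-coloring: color 1: [2, 10, 12, 14]; color 2: [4, 11, 17, 19]; color 3: [8, 13].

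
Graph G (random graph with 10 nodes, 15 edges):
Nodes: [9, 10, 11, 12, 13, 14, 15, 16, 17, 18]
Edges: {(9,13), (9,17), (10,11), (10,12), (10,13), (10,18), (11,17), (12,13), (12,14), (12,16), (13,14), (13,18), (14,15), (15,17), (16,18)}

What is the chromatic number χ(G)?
Clique number ω(G) = 3 (lower bound: χ ≥ ω).
The clique on [10, 13, 18] has size 3, forcing χ ≥ 3, and the coloring below uses 3 colors, so χ(G) = 3.
A valid 3-coloring: color 1: [11, 13, 15, 16]; color 2: [12, 17, 18]; color 3: [9, 10, 14].

χ(G) = 3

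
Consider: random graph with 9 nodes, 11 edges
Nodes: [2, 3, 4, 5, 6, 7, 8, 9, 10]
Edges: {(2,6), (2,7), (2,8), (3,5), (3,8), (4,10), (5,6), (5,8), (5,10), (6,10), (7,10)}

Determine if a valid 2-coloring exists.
The clique on vertices [3, 5, 8] has size 3 > 2, so it alone needs 3 colors.

No, G is not 2-colorable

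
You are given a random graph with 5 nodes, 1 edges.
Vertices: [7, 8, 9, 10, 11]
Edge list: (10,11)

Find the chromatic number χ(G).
χ(G) = 2

Clique number ω(G) = 2 (lower bound: χ ≥ ω).
The graph is bipartite (no odd cycle), so 2 colors suffice: χ(G) = 2.
A valid 2-coloring: color 1: [7, 8, 9, 10]; color 2: [11].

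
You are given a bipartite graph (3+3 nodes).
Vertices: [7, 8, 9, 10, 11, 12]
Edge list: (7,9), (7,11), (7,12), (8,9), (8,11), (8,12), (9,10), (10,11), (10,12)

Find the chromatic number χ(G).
Clique number ω(G) = 2 (lower bound: χ ≥ ω).
The graph is bipartite (no odd cycle), so 2 colors suffice: χ(G) = 2.
A valid 2-coloring: color 1: [7, 8, 10]; color 2: [9, 11, 12].

χ(G) = 2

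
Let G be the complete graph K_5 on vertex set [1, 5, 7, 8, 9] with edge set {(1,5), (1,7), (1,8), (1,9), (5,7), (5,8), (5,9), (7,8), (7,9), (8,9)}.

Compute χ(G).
χ(G) = 5

Clique number ω(G) = 5 (lower bound: χ ≥ ω).
The clique on [1, 5, 7, 8, 9] has size 5, forcing χ ≥ 5, and the coloring below uses 5 colors, so χ(G) = 5.
A valid 5-coloring: color 1: [9]; color 2: [1]; color 3: [8]; color 4: [7]; color 5: [5].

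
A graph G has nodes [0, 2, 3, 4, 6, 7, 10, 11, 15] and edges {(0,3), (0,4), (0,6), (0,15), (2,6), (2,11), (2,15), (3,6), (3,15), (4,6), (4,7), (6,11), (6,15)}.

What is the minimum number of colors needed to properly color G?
Clique number ω(G) = 4 (lower bound: χ ≥ ω).
The clique on [0, 3, 6, 15] has size 4, forcing χ ≥ 4, and the coloring below uses 4 colors, so χ(G) = 4.
A valid 4-coloring: color 1: [6, 7, 10]; color 2: [0, 2]; color 3: [4, 11, 15]; color 4: [3].

χ(G) = 4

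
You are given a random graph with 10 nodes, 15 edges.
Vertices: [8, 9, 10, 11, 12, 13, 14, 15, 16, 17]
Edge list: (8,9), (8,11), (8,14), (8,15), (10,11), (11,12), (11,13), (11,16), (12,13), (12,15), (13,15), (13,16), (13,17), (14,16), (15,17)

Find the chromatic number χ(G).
Clique number ω(G) = 3 (lower bound: χ ≥ ω).
The clique on [11, 13, 16] has size 3, forcing χ ≥ 3, and the coloring below uses 3 colors, so χ(G) = 3.
A valid 3-coloring: color 1: [9, 11, 14, 15]; color 2: [8, 10, 13]; color 3: [12, 16, 17].

χ(G) = 3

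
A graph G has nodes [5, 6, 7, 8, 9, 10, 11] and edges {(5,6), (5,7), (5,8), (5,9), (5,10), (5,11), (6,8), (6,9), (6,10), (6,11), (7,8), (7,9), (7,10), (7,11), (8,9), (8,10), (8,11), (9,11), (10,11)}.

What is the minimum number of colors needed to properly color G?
χ(G) = 5

Clique number ω(G) = 5 (lower bound: χ ≥ ω).
The clique on [5, 6, 8, 9, 11] has size 5, forcing χ ≥ 5, and the coloring below uses 5 colors, so χ(G) = 5.
A valid 5-coloring: color 1: [11]; color 2: [5]; color 3: [8]; color 4: [6, 7]; color 5: [9, 10].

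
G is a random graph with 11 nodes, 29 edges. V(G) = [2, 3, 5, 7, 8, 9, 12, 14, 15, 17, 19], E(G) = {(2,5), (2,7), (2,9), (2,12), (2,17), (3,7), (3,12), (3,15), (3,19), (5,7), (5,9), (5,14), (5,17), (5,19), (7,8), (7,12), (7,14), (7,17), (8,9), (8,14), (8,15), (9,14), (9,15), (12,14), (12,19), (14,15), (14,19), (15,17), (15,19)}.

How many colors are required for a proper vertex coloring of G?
χ(G) = 4

Clique number ω(G) = 4 (lower bound: χ ≥ ω).
The clique on [8, 9, 14, 15] has size 4, forcing χ ≥ 4, and the coloring below uses 4 colors, so χ(G) = 4.
A valid 4-coloring: color 1: [7, 9, 19]; color 2: [2, 3, 14]; color 3: [5, 12, 15]; color 4: [8, 17].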